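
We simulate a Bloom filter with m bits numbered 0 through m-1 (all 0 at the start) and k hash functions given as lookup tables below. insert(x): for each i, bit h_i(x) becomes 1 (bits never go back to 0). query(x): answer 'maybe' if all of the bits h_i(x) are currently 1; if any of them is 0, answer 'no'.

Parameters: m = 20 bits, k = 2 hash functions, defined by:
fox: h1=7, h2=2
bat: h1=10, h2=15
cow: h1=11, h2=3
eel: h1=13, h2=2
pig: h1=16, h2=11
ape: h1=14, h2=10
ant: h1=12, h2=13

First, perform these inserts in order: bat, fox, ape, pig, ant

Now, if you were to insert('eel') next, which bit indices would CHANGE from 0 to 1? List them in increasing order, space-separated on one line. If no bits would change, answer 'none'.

Start: bits=00000000000000000000
After insert 'bat': sets bits 10 15 -> bits=00000000001000010000
After insert 'fox': sets bits 2 7 -> bits=00100001001000010000
After insert 'ape': sets bits 10 14 -> bits=00100001001000110000
After insert 'pig': sets bits 11 16 -> bits=00100001001100111000
After insert 'ant': sets bits 12 13 -> bits=00100001001111111000
insert 'eel' would touch bits 2 13; currently bit2=1, bit13=1
Bits that are 0 among those (would change 0->1): none

Answer: none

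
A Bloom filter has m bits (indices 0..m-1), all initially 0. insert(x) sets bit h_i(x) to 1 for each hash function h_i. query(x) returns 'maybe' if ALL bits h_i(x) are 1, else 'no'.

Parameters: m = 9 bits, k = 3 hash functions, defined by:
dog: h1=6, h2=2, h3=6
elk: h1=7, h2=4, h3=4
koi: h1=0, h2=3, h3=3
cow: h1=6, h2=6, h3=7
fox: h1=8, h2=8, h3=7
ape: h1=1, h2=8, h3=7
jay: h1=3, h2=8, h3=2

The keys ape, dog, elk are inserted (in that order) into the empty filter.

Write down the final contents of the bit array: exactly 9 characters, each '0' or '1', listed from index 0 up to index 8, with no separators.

Answer: 011010111

Derivation:
Start: bits=000000000
After insert 'ape': sets bits 1 7 8 -> bits=010000011
After insert 'dog': sets bits 2 6 -> bits=011000111
After insert 'elk': sets bits 4 7 -> bits=011010111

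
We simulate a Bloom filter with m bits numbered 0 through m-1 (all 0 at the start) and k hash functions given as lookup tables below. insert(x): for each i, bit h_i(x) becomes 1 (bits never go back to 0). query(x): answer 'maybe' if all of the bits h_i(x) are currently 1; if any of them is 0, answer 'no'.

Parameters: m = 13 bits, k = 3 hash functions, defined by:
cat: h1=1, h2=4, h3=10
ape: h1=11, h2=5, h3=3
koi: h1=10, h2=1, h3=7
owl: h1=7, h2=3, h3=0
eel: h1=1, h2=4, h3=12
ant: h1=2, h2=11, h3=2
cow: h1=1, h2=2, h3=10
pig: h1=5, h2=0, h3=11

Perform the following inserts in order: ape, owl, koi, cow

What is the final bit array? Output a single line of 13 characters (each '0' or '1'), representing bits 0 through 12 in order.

Answer: 1111010100110

Derivation:
Start: bits=0000000000000
After insert 'ape': sets bits 3 5 11 -> bits=0001010000010
After insert 'owl': sets bits 0 3 7 -> bits=1001010100010
After insert 'koi': sets bits 1 7 10 -> bits=1101010100110
After insert 'cow': sets bits 1 2 10 -> bits=1111010100110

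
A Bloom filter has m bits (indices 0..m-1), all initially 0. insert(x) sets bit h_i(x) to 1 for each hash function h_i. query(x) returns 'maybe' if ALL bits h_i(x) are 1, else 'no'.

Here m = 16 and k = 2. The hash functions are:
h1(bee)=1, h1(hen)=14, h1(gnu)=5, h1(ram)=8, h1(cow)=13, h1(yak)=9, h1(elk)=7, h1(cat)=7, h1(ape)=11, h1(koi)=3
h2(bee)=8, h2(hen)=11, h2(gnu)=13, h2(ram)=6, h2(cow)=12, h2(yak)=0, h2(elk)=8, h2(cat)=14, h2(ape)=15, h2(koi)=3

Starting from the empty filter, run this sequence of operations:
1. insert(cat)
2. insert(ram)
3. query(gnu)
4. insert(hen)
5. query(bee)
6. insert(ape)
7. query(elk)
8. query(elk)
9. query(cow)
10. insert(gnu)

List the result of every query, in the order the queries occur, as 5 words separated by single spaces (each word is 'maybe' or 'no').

Start: bits=0000000000000000
Op 1: insert cat -> sets bits 7 14 -> bits=0000000100000010
Op 2: insert ram -> sets bits 6 8 -> bits=0000001110000010
Op 3: query gnu -> checks bit5=0, bit13=0 (has a 0) -> no
Op 4: insert hen -> sets bits 11 14 -> bits=0000001110010010
Op 5: query bee -> checks bit1=0, bit8=1 (has a 0) -> no
Op 6: insert ape -> sets bits 11 15 -> bits=0000001110010011
Op 7: query elk -> checks bit7=1, bit8=1 (all 1) -> maybe
Op 8: query elk -> checks bit7=1, bit8=1 (all 1) -> maybe
Op 9: query cow -> checks bit12=0, bit13=0 (has a 0) -> no
Op 10: insert gnu -> sets bits 5 13 -> bits=0000011110010111
Query results in order: no no maybe maybe no

Answer: no no maybe maybe no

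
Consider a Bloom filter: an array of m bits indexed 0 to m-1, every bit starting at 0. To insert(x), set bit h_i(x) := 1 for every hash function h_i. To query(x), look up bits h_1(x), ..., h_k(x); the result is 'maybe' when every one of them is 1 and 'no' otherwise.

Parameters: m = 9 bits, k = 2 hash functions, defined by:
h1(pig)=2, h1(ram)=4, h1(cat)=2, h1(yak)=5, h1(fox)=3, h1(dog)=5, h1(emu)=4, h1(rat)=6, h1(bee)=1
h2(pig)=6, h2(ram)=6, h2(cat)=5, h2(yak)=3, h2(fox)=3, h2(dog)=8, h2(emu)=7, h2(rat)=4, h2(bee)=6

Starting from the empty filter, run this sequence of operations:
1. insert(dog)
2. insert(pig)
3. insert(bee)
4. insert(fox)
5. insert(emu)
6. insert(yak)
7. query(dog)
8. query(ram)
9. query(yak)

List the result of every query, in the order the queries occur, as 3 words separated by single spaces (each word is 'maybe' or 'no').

Start: bits=000000000
Op 1: insert dog -> sets bits 5 8 -> bits=000001001
Op 2: insert pig -> sets bits 2 6 -> bits=001001101
Op 3: insert bee -> sets bits 1 6 -> bits=011001101
Op 4: insert fox -> sets bits 3 -> bits=011101101
Op 5: insert emu -> sets bits 4 7 -> bits=011111111
Op 6: insert yak -> sets bits 3 5 -> bits=011111111
Op 7: query dog -> checks bit5=1, bit8=1 (all 1) -> maybe
Op 8: query ram -> checks bit4=1, bit6=1 (all 1) -> maybe
Op 9: query yak -> checks bit3=1, bit5=1 (all 1) -> maybe
Query results in order: maybe maybe maybe

Answer: maybe maybe maybe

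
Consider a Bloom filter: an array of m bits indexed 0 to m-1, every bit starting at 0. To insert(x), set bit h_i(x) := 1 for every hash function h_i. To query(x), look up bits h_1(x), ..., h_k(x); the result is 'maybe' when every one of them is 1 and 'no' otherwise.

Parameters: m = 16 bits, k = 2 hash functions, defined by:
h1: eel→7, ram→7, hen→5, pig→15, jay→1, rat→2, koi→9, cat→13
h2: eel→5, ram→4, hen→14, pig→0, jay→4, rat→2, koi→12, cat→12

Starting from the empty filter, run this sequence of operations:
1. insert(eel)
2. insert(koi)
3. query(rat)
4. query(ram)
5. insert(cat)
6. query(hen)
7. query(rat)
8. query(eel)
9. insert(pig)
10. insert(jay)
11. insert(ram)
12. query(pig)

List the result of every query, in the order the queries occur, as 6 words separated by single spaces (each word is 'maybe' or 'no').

Answer: no no no no maybe maybe

Derivation:
Start: bits=0000000000000000
Op 1: insert eel -> sets bits 5 7 -> bits=0000010100000000
Op 2: insert koi -> sets bits 9 12 -> bits=0000010101001000
Op 3: query rat -> checks bit2=0 (has a 0) -> no
Op 4: query ram -> checks bit4=0, bit7=1 (has a 0) -> no
Op 5: insert cat -> sets bits 12 13 -> bits=0000010101001100
Op 6: query hen -> checks bit5=1, bit14=0 (has a 0) -> no
Op 7: query rat -> checks bit2=0 (has a 0) -> no
Op 8: query eel -> checks bit5=1, bit7=1 (all 1) -> maybe
Op 9: insert pig -> sets bits 0 15 -> bits=1000010101001101
Op 10: insert jay -> sets bits 1 4 -> bits=1100110101001101
Op 11: insert ram -> sets bits 4 7 -> bits=1100110101001101
Op 12: query pig -> checks bit0=1, bit15=1 (all 1) -> maybe
Query results in order: no no no no maybe maybe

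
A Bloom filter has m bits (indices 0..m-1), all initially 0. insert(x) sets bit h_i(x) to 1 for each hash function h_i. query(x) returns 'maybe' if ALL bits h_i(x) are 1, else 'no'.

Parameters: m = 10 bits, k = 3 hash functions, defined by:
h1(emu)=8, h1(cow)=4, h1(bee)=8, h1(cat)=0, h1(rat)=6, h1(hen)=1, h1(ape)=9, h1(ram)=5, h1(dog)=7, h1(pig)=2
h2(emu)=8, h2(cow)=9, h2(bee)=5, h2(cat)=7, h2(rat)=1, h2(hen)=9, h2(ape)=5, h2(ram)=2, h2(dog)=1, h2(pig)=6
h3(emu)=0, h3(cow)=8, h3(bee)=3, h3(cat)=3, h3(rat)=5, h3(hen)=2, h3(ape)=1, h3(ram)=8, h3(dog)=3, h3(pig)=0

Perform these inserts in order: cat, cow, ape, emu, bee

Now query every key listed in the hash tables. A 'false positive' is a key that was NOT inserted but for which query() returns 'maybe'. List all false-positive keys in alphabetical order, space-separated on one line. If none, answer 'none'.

Answer: dog

Derivation:
Start: bits=0000000000
After insert 'cat': sets bits 0 3 7 -> bits=1001000100
After insert 'cow': sets bits 4 8 9 -> bits=1001100111
After insert 'ape': sets bits 1 5 9 -> bits=1101110111
After insert 'emu': sets bits 0 8 -> bits=1101110111
After insert 'bee': sets bits 3 5 8 -> bits=1101110111
Not inserted: dog hen pig ram rat — query each against bits=1101110111:
query dog: checks bit1=1, bit3=1, bit7=1 (all 1) -> maybe => FALSE POSITIVE
query hen: checks bit1=1, bit2=0, bit9=1 (has a 0) -> no => not a false positive
query pig: checks bit0=1, bit2=0, bit6=0 (has a 0) -> no => not a false positive
query ram: checks bit2=0, bit5=1, bit8=1 (has a 0) -> no => not a false positive
query rat: checks bit1=1, bit5=1, bit6=0 (has a 0) -> no => not a false positive
False positives (alphabetical): dog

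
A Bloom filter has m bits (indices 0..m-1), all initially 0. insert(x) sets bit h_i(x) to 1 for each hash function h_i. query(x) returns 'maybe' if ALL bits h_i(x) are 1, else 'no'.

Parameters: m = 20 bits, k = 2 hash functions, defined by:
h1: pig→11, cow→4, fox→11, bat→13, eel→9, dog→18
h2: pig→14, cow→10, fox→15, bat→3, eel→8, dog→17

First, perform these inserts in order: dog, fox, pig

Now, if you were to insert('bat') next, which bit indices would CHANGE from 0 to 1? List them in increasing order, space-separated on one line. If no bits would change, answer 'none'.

Start: bits=00000000000000000000
After insert 'dog': sets bits 17 18 -> bits=00000000000000000110
After insert 'fox': sets bits 11 15 -> bits=00000000000100010110
After insert 'pig': sets bits 11 14 -> bits=00000000000100110110
insert 'bat' would touch bits 3 13; currently bit3=0, bit13=0
Bits that are 0 among those (would change 0->1): 3 13

Answer: 3 13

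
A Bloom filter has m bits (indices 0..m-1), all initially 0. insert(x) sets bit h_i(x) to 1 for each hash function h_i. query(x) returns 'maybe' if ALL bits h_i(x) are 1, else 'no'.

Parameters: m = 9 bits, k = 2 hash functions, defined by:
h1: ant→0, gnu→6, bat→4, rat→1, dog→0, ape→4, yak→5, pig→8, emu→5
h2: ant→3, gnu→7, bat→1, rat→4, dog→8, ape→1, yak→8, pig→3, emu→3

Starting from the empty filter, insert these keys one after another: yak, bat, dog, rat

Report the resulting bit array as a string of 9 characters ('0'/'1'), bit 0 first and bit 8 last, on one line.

Start: bits=000000000
After insert 'yak': sets bits 5 8 -> bits=000001001
After insert 'bat': sets bits 1 4 -> bits=010011001
After insert 'dog': sets bits 0 8 -> bits=110011001
After insert 'rat': sets bits 1 4 -> bits=110011001

Answer: 110011001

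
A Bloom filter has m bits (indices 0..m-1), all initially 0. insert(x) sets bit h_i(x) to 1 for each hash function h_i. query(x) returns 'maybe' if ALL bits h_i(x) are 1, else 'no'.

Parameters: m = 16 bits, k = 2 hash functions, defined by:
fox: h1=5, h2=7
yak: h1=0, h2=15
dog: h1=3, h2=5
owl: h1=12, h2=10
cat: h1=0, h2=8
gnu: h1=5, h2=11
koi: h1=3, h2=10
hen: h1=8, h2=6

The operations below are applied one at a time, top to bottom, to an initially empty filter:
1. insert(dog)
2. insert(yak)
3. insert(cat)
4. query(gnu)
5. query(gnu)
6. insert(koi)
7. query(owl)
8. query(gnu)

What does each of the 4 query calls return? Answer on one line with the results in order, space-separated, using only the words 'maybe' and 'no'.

Answer: no no no no

Derivation:
Start: bits=0000000000000000
Op 1: insert dog -> sets bits 3 5 -> bits=0001010000000000
Op 2: insert yak -> sets bits 0 15 -> bits=1001010000000001
Op 3: insert cat -> sets bits 0 8 -> bits=1001010010000001
Op 4: query gnu -> checks bit5=1, bit11=0 (has a 0) -> no
Op 5: query gnu -> checks bit5=1, bit11=0 (has a 0) -> no
Op 6: insert koi -> sets bits 3 10 -> bits=1001010010100001
Op 7: query owl -> checks bit10=1, bit12=0 (has a 0) -> no
Op 8: query gnu -> checks bit5=1, bit11=0 (has a 0) -> no
Query results in order: no no no no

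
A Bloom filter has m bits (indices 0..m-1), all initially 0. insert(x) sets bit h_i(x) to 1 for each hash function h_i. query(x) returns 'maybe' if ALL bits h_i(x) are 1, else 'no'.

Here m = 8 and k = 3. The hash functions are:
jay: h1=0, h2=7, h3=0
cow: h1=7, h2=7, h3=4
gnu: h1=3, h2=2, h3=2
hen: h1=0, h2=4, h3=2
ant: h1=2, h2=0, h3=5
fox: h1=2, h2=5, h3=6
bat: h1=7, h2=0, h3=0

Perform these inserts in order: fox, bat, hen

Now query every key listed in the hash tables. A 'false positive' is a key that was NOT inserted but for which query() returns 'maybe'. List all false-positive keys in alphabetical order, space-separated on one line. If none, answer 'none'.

Start: bits=00000000
After insert 'fox': sets bits 2 5 6 -> bits=00100110
After insert 'bat': sets bits 0 7 -> bits=10100111
After insert 'hen': sets bits 0 2 4 -> bits=10101111
Not inserted: ant cow gnu jay — query each against bits=10101111:
query ant: checks bit0=1, bit2=1, bit5=1 (all 1) -> maybe => FALSE POSITIVE
query cow: checks bit4=1, bit7=1 (all 1) -> maybe => FALSE POSITIVE
query gnu: checks bit2=1, bit3=0 (has a 0) -> no => not a false positive
query jay: checks bit0=1, bit7=1 (all 1) -> maybe => FALSE POSITIVE
False positives (alphabetical): ant cow jay

Answer: ant cow jay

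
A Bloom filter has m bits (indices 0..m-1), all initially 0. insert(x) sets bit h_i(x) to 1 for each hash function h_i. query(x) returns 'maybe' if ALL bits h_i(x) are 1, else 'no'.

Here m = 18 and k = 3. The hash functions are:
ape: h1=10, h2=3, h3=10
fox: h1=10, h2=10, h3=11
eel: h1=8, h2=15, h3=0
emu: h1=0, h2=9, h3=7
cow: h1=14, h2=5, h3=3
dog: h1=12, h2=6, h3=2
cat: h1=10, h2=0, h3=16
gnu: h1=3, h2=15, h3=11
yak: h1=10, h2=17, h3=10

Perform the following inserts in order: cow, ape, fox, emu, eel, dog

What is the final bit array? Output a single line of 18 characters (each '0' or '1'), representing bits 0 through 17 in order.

Start: bits=000000000000000000
After insert 'cow': sets bits 3 5 14 -> bits=000101000000001000
After insert 'ape': sets bits 3 10 -> bits=000101000010001000
After insert 'fox': sets bits 10 11 -> bits=000101000011001000
After insert 'emu': sets bits 0 7 9 -> bits=100101010111001000
After insert 'eel': sets bits 0 8 15 -> bits=100101011111001100
After insert 'dog': sets bits 2 6 12 -> bits=101101111111101100

Answer: 101101111111101100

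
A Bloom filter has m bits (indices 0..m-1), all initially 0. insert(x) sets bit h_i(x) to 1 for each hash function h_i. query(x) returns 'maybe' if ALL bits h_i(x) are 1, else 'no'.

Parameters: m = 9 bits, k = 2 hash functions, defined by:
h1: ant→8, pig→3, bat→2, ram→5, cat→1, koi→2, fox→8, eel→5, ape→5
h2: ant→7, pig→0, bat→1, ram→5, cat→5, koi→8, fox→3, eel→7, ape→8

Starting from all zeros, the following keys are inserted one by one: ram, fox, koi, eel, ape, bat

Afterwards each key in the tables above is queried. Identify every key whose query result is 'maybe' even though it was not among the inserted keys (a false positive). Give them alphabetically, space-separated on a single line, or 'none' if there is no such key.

Answer: ant cat

Derivation:
Start: bits=000000000
After insert 'ram': sets bits 5 -> bits=000001000
After insert 'fox': sets bits 3 8 -> bits=000101001
After insert 'koi': sets bits 2 8 -> bits=001101001
After insert 'eel': sets bits 5 7 -> bits=001101011
After insert 'ape': sets bits 5 8 -> bits=001101011
After insert 'bat': sets bits 1 2 -> bits=011101011
Not inserted: ant cat pig — query each against bits=011101011:
query ant: checks bit7=1, bit8=1 (all 1) -> maybe => FALSE POSITIVE
query cat: checks bit1=1, bit5=1 (all 1) -> maybe => FALSE POSITIVE
query pig: checks bit0=0, bit3=1 (has a 0) -> no => not a false positive
False positives (alphabetical): ant cat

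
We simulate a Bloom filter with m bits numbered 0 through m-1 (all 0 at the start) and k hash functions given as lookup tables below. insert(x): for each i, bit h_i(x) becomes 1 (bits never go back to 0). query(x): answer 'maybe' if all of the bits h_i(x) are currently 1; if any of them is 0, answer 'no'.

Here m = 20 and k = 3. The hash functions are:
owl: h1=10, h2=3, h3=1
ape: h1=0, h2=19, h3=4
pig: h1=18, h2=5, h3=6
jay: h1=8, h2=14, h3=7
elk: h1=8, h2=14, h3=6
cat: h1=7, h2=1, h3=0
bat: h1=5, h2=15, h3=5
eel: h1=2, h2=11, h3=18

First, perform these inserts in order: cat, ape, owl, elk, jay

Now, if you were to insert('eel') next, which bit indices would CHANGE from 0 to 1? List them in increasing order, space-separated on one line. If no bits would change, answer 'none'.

Answer: 2 11 18

Derivation:
Start: bits=00000000000000000000
After insert 'cat': sets bits 0 1 7 -> bits=11000001000000000000
After insert 'ape': sets bits 0 4 19 -> bits=11001001000000000001
After insert 'owl': sets bits 1 3 10 -> bits=11011001001000000001
After insert 'elk': sets bits 6 8 14 -> bits=11011011101000100001
After insert 'jay': sets bits 7 8 14 -> bits=11011011101000100001
insert 'eel' would touch bits 2 11 18; currently bit2=0, bit11=0, bit18=0
Bits that are 0 among those (would change 0->1): 2 11 18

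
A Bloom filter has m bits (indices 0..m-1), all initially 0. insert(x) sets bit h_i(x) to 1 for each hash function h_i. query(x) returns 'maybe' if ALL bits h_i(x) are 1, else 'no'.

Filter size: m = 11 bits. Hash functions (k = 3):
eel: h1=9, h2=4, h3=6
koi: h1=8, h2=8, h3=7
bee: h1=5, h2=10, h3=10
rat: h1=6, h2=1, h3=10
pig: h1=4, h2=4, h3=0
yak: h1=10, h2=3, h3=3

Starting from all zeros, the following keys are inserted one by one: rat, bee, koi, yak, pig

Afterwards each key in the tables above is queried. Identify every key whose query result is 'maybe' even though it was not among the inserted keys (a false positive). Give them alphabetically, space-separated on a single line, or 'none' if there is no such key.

Answer: none

Derivation:
Start: bits=00000000000
After insert 'rat': sets bits 1 6 10 -> bits=01000010001
After insert 'bee': sets bits 5 10 -> bits=01000110001
After insert 'koi': sets bits 7 8 -> bits=01000111101
After insert 'yak': sets bits 3 10 -> bits=01010111101
After insert 'pig': sets bits 0 4 -> bits=11011111101
Not inserted: eel — query each against bits=11011111101:
query eel: checks bit4=1, bit6=1, bit9=0 (has a 0) -> no => not a false positive
False positives (alphabetical): none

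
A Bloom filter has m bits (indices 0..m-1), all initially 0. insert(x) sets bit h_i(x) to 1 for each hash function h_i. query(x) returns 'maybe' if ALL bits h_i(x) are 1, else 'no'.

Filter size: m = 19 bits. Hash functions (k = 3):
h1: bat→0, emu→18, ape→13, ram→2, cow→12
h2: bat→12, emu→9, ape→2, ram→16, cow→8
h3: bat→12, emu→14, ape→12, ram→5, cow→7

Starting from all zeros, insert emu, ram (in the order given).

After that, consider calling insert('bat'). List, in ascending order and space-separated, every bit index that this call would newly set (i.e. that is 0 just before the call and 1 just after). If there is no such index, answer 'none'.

Answer: 0 12

Derivation:
Start: bits=0000000000000000000
After insert 'emu': sets bits 9 14 18 -> bits=0000000001000010001
After insert 'ram': sets bits 2 5 16 -> bits=0010010001000010101
insert 'bat' would touch bits 0 12; currently bit0=0, bit12=0
Bits that are 0 among those (would change 0->1): 0 12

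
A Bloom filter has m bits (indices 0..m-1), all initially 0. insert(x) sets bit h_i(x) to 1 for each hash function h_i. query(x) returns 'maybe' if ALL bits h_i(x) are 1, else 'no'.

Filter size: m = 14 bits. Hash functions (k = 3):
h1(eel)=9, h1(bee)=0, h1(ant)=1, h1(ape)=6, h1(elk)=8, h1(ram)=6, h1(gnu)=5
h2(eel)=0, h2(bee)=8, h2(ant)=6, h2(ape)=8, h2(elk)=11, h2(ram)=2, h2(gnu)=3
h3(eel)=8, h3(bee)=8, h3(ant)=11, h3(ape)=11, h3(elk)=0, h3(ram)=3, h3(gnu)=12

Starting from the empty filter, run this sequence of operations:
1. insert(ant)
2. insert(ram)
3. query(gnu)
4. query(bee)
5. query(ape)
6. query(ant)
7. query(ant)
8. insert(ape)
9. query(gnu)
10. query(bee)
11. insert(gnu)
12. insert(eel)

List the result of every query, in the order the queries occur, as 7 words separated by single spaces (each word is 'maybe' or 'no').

Answer: no no no maybe maybe no no

Derivation:
Start: bits=00000000000000
Op 1: insert ant -> sets bits 1 6 11 -> bits=01000010000100
Op 2: insert ram -> sets bits 2 3 6 -> bits=01110010000100
Op 3: query gnu -> checks bit3=1, bit5=0, bit12=0 (has a 0) -> no
Op 4: query bee -> checks bit0=0, bit8=0 (has a 0) -> no
Op 5: query ape -> checks bit6=1, bit8=0, bit11=1 (has a 0) -> no
Op 6: query ant -> checks bit1=1, bit6=1, bit11=1 (all 1) -> maybe
Op 7: query ant -> checks bit1=1, bit6=1, bit11=1 (all 1) -> maybe
Op 8: insert ape -> sets bits 6 8 11 -> bits=01110010100100
Op 9: query gnu -> checks bit3=1, bit5=0, bit12=0 (has a 0) -> no
Op 10: query bee -> checks bit0=0, bit8=1 (has a 0) -> no
Op 11: insert gnu -> sets bits 3 5 12 -> bits=01110110100110
Op 12: insert eel -> sets bits 0 8 9 -> bits=11110110110110
Query results in order: no no no maybe maybe no no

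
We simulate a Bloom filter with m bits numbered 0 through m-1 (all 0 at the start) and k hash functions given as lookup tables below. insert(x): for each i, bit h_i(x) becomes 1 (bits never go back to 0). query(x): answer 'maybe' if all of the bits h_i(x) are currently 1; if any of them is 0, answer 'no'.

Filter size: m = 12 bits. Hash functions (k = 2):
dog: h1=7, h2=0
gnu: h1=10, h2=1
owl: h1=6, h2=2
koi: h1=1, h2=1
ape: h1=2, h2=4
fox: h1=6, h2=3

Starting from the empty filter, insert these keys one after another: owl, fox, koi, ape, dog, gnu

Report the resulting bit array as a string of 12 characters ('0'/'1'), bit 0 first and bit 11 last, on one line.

Answer: 111110110010

Derivation:
Start: bits=000000000000
After insert 'owl': sets bits 2 6 -> bits=001000100000
After insert 'fox': sets bits 3 6 -> bits=001100100000
After insert 'koi': sets bits 1 -> bits=011100100000
After insert 'ape': sets bits 2 4 -> bits=011110100000
After insert 'dog': sets bits 0 7 -> bits=111110110000
After insert 'gnu': sets bits 1 10 -> bits=111110110010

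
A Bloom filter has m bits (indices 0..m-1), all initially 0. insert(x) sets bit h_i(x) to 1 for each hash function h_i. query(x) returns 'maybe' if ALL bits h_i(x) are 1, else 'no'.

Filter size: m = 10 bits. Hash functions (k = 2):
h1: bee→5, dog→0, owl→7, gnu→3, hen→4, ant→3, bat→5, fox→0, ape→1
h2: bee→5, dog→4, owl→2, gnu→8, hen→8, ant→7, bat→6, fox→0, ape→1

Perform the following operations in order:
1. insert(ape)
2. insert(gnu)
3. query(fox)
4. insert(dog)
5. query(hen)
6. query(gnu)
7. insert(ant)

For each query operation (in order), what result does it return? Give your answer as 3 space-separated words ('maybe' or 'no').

Answer: no maybe maybe

Derivation:
Start: bits=0000000000
Op 1: insert ape -> sets bits 1 -> bits=0100000000
Op 2: insert gnu -> sets bits 3 8 -> bits=0101000010
Op 3: query fox -> checks bit0=0 (has a 0) -> no
Op 4: insert dog -> sets bits 0 4 -> bits=1101100010
Op 5: query hen -> checks bit4=1, bit8=1 (all 1) -> maybe
Op 6: query gnu -> checks bit3=1, bit8=1 (all 1) -> maybe
Op 7: insert ant -> sets bits 3 7 -> bits=1101100110
Query results in order: no maybe maybe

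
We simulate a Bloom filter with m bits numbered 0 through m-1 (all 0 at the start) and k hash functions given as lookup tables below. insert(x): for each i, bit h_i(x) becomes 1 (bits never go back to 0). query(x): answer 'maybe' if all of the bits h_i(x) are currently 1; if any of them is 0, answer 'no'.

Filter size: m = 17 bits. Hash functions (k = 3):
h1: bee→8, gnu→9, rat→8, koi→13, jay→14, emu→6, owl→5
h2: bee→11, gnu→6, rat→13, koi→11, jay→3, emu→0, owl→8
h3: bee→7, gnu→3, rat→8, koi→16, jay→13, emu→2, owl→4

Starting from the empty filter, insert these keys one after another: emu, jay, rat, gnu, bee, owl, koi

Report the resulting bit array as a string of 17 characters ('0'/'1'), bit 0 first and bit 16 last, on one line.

Answer: 10111111110101101

Derivation:
Start: bits=00000000000000000
After insert 'emu': sets bits 0 2 6 -> bits=10100010000000000
After insert 'jay': sets bits 3 13 14 -> bits=10110010000001100
After insert 'rat': sets bits 8 13 -> bits=10110010100001100
After insert 'gnu': sets bits 3 6 9 -> bits=10110010110001100
After insert 'bee': sets bits 7 8 11 -> bits=10110011110101100
After insert 'owl': sets bits 4 5 8 -> bits=10111111110101100
After insert 'koi': sets bits 11 13 16 -> bits=10111111110101101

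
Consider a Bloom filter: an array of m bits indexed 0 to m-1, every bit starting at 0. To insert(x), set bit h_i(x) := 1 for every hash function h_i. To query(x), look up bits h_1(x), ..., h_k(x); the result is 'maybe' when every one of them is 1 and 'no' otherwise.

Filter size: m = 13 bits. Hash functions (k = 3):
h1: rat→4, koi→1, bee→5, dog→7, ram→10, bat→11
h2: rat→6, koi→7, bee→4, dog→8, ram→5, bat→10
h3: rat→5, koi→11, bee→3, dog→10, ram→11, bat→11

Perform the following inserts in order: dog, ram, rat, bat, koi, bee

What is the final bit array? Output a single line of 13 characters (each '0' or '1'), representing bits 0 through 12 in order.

Start: bits=0000000000000
After insert 'dog': sets bits 7 8 10 -> bits=0000000110100
After insert 'ram': sets bits 5 10 11 -> bits=0000010110110
After insert 'rat': sets bits 4 5 6 -> bits=0000111110110
After insert 'bat': sets bits 10 11 -> bits=0000111110110
After insert 'koi': sets bits 1 7 11 -> bits=0100111110110
After insert 'bee': sets bits 3 4 5 -> bits=0101111110110

Answer: 0101111110110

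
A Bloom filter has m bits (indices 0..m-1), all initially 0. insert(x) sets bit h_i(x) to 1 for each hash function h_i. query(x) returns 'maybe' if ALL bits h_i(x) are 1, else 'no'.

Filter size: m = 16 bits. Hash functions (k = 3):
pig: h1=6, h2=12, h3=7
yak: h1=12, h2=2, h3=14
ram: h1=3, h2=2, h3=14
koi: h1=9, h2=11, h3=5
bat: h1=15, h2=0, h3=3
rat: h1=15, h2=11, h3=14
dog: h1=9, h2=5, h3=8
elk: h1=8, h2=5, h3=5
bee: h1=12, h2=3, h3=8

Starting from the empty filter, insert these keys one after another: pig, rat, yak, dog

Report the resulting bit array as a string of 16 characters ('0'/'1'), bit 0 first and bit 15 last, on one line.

Answer: 0010011111011011

Derivation:
Start: bits=0000000000000000
After insert 'pig': sets bits 6 7 12 -> bits=0000001100001000
After insert 'rat': sets bits 11 14 15 -> bits=0000001100011011
After insert 'yak': sets bits 2 12 14 -> bits=0010001100011011
After insert 'dog': sets bits 5 8 9 -> bits=0010011111011011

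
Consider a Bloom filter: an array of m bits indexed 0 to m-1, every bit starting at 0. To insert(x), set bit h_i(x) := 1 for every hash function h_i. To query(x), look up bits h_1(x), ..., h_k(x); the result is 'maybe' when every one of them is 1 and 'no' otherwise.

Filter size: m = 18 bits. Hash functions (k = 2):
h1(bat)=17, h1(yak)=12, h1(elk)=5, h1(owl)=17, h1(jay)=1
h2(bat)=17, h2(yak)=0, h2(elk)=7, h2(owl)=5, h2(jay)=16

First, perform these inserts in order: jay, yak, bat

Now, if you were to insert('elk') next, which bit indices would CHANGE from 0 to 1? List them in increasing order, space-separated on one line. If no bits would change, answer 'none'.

Start: bits=000000000000000000
After insert 'jay': sets bits 1 16 -> bits=010000000000000010
After insert 'yak': sets bits 0 12 -> bits=110000000000100010
After insert 'bat': sets bits 17 -> bits=110000000000100011
insert 'elk' would touch bits 5 7; currently bit5=0, bit7=0
Bits that are 0 among those (would change 0->1): 5 7

Answer: 5 7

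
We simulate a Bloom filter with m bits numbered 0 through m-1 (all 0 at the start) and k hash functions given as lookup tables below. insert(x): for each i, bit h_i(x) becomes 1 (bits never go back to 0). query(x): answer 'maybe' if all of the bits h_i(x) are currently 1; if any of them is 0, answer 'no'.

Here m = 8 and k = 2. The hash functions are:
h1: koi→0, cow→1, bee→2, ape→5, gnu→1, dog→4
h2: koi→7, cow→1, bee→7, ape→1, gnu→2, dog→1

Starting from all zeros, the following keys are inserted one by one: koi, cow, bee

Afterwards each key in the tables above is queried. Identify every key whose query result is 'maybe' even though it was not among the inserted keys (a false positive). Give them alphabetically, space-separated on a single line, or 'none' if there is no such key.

Answer: gnu

Derivation:
Start: bits=00000000
After insert 'koi': sets bits 0 7 -> bits=10000001
After insert 'cow': sets bits 1 -> bits=11000001
After insert 'bee': sets bits 2 7 -> bits=11100001
Not inserted: ape dog gnu — query each against bits=11100001:
query ape: checks bit1=1, bit5=0 (has a 0) -> no => not a false positive
query dog: checks bit1=1, bit4=0 (has a 0) -> no => not a false positive
query gnu: checks bit1=1, bit2=1 (all 1) -> maybe => FALSE POSITIVE
False positives (alphabetical): gnu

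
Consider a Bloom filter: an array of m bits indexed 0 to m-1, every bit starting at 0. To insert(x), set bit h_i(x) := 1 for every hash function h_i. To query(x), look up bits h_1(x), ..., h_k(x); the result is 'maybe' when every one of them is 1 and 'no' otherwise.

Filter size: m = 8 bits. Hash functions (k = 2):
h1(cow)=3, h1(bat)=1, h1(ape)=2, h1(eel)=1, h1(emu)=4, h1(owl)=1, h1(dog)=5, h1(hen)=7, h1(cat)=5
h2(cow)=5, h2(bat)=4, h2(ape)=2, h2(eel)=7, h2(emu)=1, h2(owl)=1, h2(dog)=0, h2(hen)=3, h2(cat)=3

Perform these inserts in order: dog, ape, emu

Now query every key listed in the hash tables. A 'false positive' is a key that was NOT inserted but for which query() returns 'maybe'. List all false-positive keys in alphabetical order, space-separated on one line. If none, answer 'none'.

Start: bits=00000000
After insert 'dog': sets bits 0 5 -> bits=10000100
After insert 'ape': sets bits 2 -> bits=10100100
After insert 'emu': sets bits 1 4 -> bits=11101100
Not inserted: bat cat cow eel hen owl — query each against bits=11101100:
query bat: checks bit1=1, bit4=1 (all 1) -> maybe => FALSE POSITIVE
query cat: checks bit3=0, bit5=1 (has a 0) -> no => not a false positive
query cow: checks bit3=0, bit5=1 (has a 0) -> no => not a false positive
query eel: checks bit1=1, bit7=0 (has a 0) -> no => not a false positive
query hen: checks bit3=0, bit7=0 (has a 0) -> no => not a false positive
query owl: checks bit1=1 (all 1) -> maybe => FALSE POSITIVE
False positives (alphabetical): bat owl

Answer: bat owl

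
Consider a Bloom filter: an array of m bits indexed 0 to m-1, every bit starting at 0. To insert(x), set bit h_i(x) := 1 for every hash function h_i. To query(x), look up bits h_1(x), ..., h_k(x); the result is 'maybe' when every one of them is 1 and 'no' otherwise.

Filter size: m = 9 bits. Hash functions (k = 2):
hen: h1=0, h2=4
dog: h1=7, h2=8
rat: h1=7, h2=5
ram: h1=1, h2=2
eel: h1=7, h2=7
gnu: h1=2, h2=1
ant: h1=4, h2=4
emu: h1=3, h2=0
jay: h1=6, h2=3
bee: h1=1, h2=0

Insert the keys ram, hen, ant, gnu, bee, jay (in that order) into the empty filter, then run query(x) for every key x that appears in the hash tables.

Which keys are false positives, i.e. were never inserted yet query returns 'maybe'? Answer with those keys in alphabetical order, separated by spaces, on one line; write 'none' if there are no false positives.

Start: bits=000000000
After insert 'ram': sets bits 1 2 -> bits=011000000
After insert 'hen': sets bits 0 4 -> bits=111010000
After insert 'ant': sets bits 4 -> bits=111010000
After insert 'gnu': sets bits 1 2 -> bits=111010000
After insert 'bee': sets bits 0 1 -> bits=111010000
After insert 'jay': sets bits 3 6 -> bits=111110100
Not inserted: dog eel emu rat — query each against bits=111110100:
query dog: checks bit7=0, bit8=0 (has a 0) -> no => not a false positive
query eel: checks bit7=0 (has a 0) -> no => not a false positive
query emu: checks bit0=1, bit3=1 (all 1) -> maybe => FALSE POSITIVE
query rat: checks bit5=0, bit7=0 (has a 0) -> no => not a false positive
False positives (alphabetical): emu

Answer: emu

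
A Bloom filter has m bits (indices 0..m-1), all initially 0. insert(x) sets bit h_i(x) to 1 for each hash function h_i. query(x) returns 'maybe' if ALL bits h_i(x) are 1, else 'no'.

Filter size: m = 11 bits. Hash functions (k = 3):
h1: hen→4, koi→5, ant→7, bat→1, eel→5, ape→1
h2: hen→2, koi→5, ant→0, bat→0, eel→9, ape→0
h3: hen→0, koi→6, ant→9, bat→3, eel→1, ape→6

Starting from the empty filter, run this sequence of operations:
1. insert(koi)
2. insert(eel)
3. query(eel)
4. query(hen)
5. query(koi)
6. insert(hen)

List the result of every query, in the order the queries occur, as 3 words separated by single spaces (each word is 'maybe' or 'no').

Start: bits=00000000000
Op 1: insert koi -> sets bits 5 6 -> bits=00000110000
Op 2: insert eel -> sets bits 1 5 9 -> bits=01000110010
Op 3: query eel -> checks bit1=1, bit5=1, bit9=1 (all 1) -> maybe
Op 4: query hen -> checks bit0=0, bit2=0, bit4=0 (has a 0) -> no
Op 5: query koi -> checks bit5=1, bit6=1 (all 1) -> maybe
Op 6: insert hen -> sets bits 0 2 4 -> bits=11101110010
Query results in order: maybe no maybe

Answer: maybe no maybe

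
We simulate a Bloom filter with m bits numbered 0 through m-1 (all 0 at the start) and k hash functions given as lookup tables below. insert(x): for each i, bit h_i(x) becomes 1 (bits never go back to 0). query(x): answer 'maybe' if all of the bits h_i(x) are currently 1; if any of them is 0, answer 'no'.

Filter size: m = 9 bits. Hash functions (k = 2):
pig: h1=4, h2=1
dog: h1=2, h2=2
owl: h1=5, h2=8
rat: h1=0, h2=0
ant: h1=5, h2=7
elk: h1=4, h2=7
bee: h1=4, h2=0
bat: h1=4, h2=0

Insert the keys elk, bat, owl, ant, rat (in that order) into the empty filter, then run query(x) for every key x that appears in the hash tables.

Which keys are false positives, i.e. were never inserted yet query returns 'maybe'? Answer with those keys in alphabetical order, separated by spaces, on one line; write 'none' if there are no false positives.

Start: bits=000000000
After insert 'elk': sets bits 4 7 -> bits=000010010
After insert 'bat': sets bits 0 4 -> bits=100010010
After insert 'owl': sets bits 5 8 -> bits=100011011
After insert 'ant': sets bits 5 7 -> bits=100011011
After insert 'rat': sets bits 0 -> bits=100011011
Not inserted: bee dog pig — query each against bits=100011011:
query bee: checks bit0=1, bit4=1 (all 1) -> maybe => FALSE POSITIVE
query dog: checks bit2=0 (has a 0) -> no => not a false positive
query pig: checks bit1=0, bit4=1 (has a 0) -> no => not a false positive
False positives (alphabetical): bee

Answer: bee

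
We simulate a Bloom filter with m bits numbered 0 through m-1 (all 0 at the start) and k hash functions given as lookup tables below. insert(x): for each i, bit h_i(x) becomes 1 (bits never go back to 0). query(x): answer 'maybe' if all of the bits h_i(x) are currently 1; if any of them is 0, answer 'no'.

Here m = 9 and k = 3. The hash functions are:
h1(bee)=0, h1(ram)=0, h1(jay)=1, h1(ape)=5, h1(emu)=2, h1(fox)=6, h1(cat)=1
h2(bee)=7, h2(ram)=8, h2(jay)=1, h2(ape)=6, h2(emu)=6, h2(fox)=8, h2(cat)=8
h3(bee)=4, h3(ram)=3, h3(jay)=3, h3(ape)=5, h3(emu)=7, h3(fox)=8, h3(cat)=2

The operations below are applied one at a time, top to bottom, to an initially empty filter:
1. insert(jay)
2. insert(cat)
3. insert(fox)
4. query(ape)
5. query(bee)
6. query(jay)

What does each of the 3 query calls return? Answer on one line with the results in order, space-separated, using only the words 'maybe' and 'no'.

Start: bits=000000000
Op 1: insert jay -> sets bits 1 3 -> bits=010100000
Op 2: insert cat -> sets bits 1 2 8 -> bits=011100001
Op 3: insert fox -> sets bits 6 8 -> bits=011100101
Op 4: query ape -> checks bit5=0, bit6=1 (has a 0) -> no
Op 5: query bee -> checks bit0=0, bit4=0, bit7=0 (has a 0) -> no
Op 6: query jay -> checks bit1=1, bit3=1 (all 1) -> maybe
Query results in order: no no maybe

Answer: no no maybe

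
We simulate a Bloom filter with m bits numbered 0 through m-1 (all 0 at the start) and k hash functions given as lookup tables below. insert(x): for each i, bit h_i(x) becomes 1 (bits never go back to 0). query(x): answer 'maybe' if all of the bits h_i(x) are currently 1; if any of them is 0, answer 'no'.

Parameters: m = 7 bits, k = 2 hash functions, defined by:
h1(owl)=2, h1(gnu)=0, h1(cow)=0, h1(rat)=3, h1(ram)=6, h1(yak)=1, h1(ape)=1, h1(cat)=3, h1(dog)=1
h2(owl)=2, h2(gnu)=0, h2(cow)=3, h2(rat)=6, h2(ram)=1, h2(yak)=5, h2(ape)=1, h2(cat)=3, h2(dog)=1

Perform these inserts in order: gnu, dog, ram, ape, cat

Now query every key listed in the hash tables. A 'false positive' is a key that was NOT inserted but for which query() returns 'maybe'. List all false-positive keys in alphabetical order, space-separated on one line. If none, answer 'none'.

Answer: cow rat

Derivation:
Start: bits=0000000
After insert 'gnu': sets bits 0 -> bits=1000000
After insert 'dog': sets bits 1 -> bits=1100000
After insert 'ram': sets bits 1 6 -> bits=1100001
After insert 'ape': sets bits 1 -> bits=1100001
After insert 'cat': sets bits 3 -> bits=1101001
Not inserted: cow owl rat yak — query each against bits=1101001:
query cow: checks bit0=1, bit3=1 (all 1) -> maybe => FALSE POSITIVE
query owl: checks bit2=0 (has a 0) -> no => not a false positive
query rat: checks bit3=1, bit6=1 (all 1) -> maybe => FALSE POSITIVE
query yak: checks bit1=1, bit5=0 (has a 0) -> no => not a false positive
False positives (alphabetical): cow rat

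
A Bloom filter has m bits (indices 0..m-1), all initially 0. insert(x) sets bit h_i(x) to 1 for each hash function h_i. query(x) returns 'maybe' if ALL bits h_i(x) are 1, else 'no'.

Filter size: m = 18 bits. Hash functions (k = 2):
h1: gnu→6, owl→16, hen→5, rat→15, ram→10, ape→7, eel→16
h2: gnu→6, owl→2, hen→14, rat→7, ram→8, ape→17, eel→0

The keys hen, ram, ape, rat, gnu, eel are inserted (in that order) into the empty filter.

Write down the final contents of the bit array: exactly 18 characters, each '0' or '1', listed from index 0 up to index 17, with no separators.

Start: bits=000000000000000000
After insert 'hen': sets bits 5 14 -> bits=000001000000001000
After insert 'ram': sets bits 8 10 -> bits=000001001010001000
After insert 'ape': sets bits 7 17 -> bits=000001011010001001
After insert 'rat': sets bits 7 15 -> bits=000001011010001101
After insert 'gnu': sets bits 6 -> bits=000001111010001101
After insert 'eel': sets bits 0 16 -> bits=100001111010001111

Answer: 100001111010001111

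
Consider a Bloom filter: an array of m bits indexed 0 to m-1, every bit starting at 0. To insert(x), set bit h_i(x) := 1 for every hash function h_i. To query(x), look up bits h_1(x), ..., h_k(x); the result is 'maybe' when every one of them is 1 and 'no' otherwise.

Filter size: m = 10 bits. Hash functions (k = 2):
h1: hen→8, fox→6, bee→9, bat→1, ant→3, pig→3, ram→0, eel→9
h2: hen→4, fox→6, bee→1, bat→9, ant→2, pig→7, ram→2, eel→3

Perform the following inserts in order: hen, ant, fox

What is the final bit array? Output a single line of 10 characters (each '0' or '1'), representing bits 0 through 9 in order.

Answer: 0011101010

Derivation:
Start: bits=0000000000
After insert 'hen': sets bits 4 8 -> bits=0000100010
After insert 'ant': sets bits 2 3 -> bits=0011100010
After insert 'fox': sets bits 6 -> bits=0011101010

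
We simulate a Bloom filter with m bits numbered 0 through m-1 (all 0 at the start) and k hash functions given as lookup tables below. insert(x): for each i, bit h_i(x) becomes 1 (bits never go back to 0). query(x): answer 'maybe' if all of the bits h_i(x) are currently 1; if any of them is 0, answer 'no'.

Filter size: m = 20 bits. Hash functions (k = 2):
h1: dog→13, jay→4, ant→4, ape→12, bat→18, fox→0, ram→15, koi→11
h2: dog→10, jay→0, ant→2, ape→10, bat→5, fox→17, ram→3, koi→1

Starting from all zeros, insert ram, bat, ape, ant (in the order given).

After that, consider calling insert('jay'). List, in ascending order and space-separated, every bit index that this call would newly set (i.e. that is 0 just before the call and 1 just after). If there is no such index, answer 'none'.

Answer: 0

Derivation:
Start: bits=00000000000000000000
After insert 'ram': sets bits 3 15 -> bits=00010000000000010000
After insert 'bat': sets bits 5 18 -> bits=00010100000000010010
After insert 'ape': sets bits 10 12 -> bits=00010100001010010010
After insert 'ant': sets bits 2 4 -> bits=00111100001010010010
insert 'jay' would touch bits 0 4; currently bit0=0, bit4=1
Bits that are 0 among those (would change 0->1): 0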